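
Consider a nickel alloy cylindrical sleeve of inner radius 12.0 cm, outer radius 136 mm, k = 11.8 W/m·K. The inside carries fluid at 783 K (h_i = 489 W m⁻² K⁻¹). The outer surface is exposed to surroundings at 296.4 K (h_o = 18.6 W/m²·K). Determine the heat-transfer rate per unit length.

Q' = 7.23 kW/m

Series thermal resistances, inner to outer:
  R'_conv,in = 1/(2πr h) = 1/(2π·0.120·489) = 0.002712 m·K/W
  R'_nickel alloy = ln(0.136/0.120)/(2πk) = 0.1252/(2π·11.8) = 0.001688 m·K/W
  R'_conv,out = 1/(2πr h) = 1/(2π·0.136·18.6) = 0.06292 m·K/W
ΣR = 0.002712 + 0.001688 + 0.06292 = 0.06732 m·K/W
Q' = ΔT/ΣR = (783 K − 296.4 K)/0.06732 = 7230 W/m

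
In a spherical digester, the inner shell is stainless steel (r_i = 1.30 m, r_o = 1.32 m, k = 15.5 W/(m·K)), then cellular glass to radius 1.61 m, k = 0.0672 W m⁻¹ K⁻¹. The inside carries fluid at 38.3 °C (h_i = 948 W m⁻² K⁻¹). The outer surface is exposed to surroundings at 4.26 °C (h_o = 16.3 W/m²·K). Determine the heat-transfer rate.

Resistance network (inner→outer):
  R_conv,in = 1/(4πr²h) = 1/(4π·1.30²·948) = 4.967×10^-5 K/W
  R_stainless steel = (1/1.30 − 1/1.32)/(4πk) = 0.01166/(4π·15.5) = 5.984×10^-5 K/W
  R_cellular glass = (1/1.32 − 1/1.61)/(4πk) = 0.1365/(4π·0.0672) = 0.1616 K/W
  R_conv,out = 1/(4πr²h) = 1/(4π·1.61²·16.3) = 0.001883 K/W
ΣR = 4.967×10^-5 + 5.984×10^-5 + 0.1616 + 0.001883 = 0.1636 K/W
Q = ΔT/ΣR = (38.3 °C − 4.26 °C)/0.1636 = 208 W

Q = 208 W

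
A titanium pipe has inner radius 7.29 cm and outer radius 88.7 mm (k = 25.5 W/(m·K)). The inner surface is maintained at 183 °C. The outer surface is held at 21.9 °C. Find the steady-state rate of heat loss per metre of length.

Q' = 2πk·ΔT/ln(r₂/r₁) = 2π × 25.5 × 161.1 / ln(0.0887/0.0729) = 1.32×10^5 W/m

Q' = 1.32×10^5 W/m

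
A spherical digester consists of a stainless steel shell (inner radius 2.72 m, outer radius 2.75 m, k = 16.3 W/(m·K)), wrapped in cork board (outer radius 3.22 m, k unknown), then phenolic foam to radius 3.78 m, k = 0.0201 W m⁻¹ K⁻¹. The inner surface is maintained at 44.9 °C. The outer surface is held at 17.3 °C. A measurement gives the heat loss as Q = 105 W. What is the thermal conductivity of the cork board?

ΣR = ΔT/Q = |44.9 − 17.3|/105 = 0.2629 K/W
Known resistances:
  R_stainless steel = (1/2.72 − 1/2.75)/(4πk) = 0.004011/(4π·16.3) = 1.958×10^-5 K/W
  R_phenolic foam = (1/3.22 − 1/3.78)/(4πk) = 0.04601/(4π·0.0201) = 0.1822 K/W
R_cork board = ΣR − ΣR_known = 0.2629 − 0.1822 = 0.08070 K/W
(1/r₁−1/r₂)/(4πk) = 0.08070 ⇒ k = 0.05308/(4π·0.08070) = 0.0523 W/m·K

k = 0.0523 W/m·K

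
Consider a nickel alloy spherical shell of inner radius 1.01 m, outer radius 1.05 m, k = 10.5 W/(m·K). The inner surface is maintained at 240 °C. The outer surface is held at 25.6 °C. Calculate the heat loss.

Q = 750 kW

Q = 4πk·ΔT/(1/r₁ − 1/r₂) = 4π × 10.5 × 214.4 / (1/1.01 − 1/1.05) = 7.50×10^5 W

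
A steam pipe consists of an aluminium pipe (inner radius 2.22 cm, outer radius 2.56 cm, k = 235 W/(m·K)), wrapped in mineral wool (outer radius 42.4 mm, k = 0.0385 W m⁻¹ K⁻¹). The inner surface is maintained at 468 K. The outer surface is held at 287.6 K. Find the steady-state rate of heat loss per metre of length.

Q' = 86.5 W/m

Treat each layer as a resistance in series:
  R'_aluminium = ln(0.0256/0.0222)/(2πk) = 0.1425/(2π·235) = 9.651×10^-5 m·K/W
  R'_mineral wool = ln(0.0424/0.0256)/(2πk) = 0.5046/(2π·0.0385) = 2.086 m·K/W
ΣR = 9.651×10^-5 + 2.086 = 2.086 m·K/W
Q' = ΔT/ΣR = (468 K − 287.6 K)/2.086 = 86.5 W/m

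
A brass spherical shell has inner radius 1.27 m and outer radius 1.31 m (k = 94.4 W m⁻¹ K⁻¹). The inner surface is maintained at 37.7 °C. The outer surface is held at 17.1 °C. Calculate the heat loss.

Q = 1020 kW

Q = 4πk·ΔT/(1/r₁ − 1/r₂) = 4π × 94.4 × 20.6 / (1/1.27 − 1/1.31) = 1.02×10^6 W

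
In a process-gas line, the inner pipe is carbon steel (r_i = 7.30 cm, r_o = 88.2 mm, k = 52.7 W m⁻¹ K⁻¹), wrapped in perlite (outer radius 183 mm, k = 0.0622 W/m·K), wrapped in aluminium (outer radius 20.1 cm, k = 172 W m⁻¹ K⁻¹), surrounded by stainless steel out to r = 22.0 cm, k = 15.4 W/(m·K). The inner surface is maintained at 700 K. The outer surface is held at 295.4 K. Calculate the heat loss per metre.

Treat each layer as a resistance in series:
  R'_carbon steel = ln(0.0882/0.0730)/(2πk) = 0.1891/(2π·52.7) = 5.712×10^-4 m·K/W
  R'_perlite = ln(0.183/0.0882)/(2πk) = 0.7299/(2π·0.0622) = 1.868 m·K/W
  R'_aluminium = ln(0.201/0.183)/(2πk) = 0.09382/(2π·172) = 8.681×10^-5 m·K/W
  R'_stainless steel = ln(0.220/0.201)/(2πk) = 0.09032/(2π·15.4) = 9.335×10^-4 m·K/W
ΣR = 5.712×10^-4 + 1.868 + 8.681×10^-5 + 9.335×10^-4 = 1.870 m·K/W
Q' = ΔT/ΣR = (700 K − 295.4 K)/1.870 = 216 W/m

Q' = 216 W/m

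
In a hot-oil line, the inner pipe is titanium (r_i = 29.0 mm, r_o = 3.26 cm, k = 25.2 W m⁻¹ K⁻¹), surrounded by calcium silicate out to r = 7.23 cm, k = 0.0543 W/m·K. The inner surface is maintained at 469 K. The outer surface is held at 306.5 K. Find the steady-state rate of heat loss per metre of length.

Series thermal resistances, inner to outer:
  R'_titanium = ln(0.0326/0.0290)/(2πk) = 0.1170/(2π·25.2) = 7.390×10^-4 m·K/W
  R'_calcium silicate = ln(0.0723/0.0326)/(2πk) = 0.7965/(2π·0.0543) = 2.335 m·K/W
ΣR = 7.390×10^-4 + 2.335 = 2.336 m·K/W
Q' = ΔT/ΣR = (469 K − 306.5 K)/2.336 = 69.6 W/m

Q' = 69.6 W/m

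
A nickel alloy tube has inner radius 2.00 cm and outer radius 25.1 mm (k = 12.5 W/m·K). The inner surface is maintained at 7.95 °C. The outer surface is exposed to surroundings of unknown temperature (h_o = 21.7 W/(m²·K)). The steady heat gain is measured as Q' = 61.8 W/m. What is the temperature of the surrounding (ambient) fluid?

T_out = 26.2 °C

Sum the resistances:
  R'_nickel alloy = ln(0.0251/0.0200)/(2πk) = 0.2271/(2π·12.5) = 0.002892 m·K/W
  R'_conv,out = 1/(2πr h) = 1/(2π·0.0251·21.7) = 0.2922 m·K/W
ΣR = 0.2951 m·K/W
ΔT = Q'·ΣR = 61.8 × 0.2951 = 18.24 K
Heat flows inward, so T_out = T_in + ΔT = 7.95 + 18.24 = 26.2 °C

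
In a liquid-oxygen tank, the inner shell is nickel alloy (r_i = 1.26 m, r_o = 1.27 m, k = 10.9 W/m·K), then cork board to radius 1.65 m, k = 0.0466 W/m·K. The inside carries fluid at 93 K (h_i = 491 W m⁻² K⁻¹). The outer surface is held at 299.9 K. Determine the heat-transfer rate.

Series thermal resistances, inner to outer:
  R_conv,in = 1/(4πr²h) = 1/(4π·1.26²·491) = 1.021×10^-4 K/W
  R_nickel alloy = (1/1.26 − 1/1.27)/(4πk) = 0.006249/(4π·10.9) = 4.562×10^-5 K/W
  R_cork board = (1/1.27 − 1/1.65)/(4πk) = 0.1813/(4π·0.0466) = 0.3097 K/W
ΣR = 1.021×10^-4 + 4.562×10^-5 + 0.3097 = 0.3098 K/W
Q = ΔT/ΣR = (93 K − 299.9 K)/0.3098 = -668 W
(Negative Q ⇒ heat flows inward; heat gain = 668 W.)

Q = 668 W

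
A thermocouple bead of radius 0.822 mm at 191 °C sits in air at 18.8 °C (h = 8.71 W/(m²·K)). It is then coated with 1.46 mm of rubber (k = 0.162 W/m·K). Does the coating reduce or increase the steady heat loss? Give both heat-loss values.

increases: 0.0127 → 0.0806 W

Critical radius for a sphere: r_cr = 2k/h = 0.0372 m = 3.72 cm.
Outer radius after coating: r₂ = 8.22×10^-4 + 0.00146 = 0.002282 m.
Since r₁ < r_cr and r₂ ≤ r_cr, the coating moves toward the maximum at r_cr — heat loss rises.
Bare: R = 1/(4πr₁²h) = 13520 K/W; Q = 172.2/13520 = 0.0127 W.
Coated: R = R_cond + R_conv = 2137 K/W; Q = 172.2/2137 = 0.0806 W.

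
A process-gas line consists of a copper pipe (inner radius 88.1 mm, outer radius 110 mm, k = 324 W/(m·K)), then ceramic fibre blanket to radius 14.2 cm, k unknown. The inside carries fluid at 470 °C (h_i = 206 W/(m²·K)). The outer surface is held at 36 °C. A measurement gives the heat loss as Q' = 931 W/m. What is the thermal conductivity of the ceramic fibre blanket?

ΣR = ΔT/Q' = |470 − 36|/931 = 0.4662 m·K/W
Known resistances:
  R'_conv,in = 1/(2πr h) = 1/(2π·0.0881·206) = 0.008770 m·K/W
  R'_copper = ln(0.110/0.0881)/(2πk) = 0.2220/(2π·324) = 1.091×10^-4 m·K/W
R_ceramic fibre blanket = ΣR − ΣR_known = 0.4662 − 0.008879 = 0.4573 m·K/W
ln(r₂/r₁)/(2πk) = 0.4573 ⇒ k = 0.2553/(2π·0.4573) = 0.0889 W/m·K

k = 0.0889 W/m·K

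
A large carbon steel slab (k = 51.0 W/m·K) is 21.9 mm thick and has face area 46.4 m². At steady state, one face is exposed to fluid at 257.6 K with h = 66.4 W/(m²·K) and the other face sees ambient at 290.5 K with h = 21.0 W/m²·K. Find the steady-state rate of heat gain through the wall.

Q = 24.2 kW

Series thermal resistances, inner to outer:
  R_conv,in = 1/(hA) = 1/(66.4·46.4) = 3.246×10^-4 K/W
  R_carbon steel = L/(kA) = 0.0219/(51.0·46.4) = 9.255×10^-6 K/W
  R_conv,out = 1/(hA) = 1/(21.0·46.4) = 0.001026 K/W
ΣR = 3.246×10^-4 + 9.255×10^-6 + 0.001026 = 0.001360 K/W
Q = ΔT/ΣR = (257.6 K − 290.5 K)/0.001360 = -24200 W
(Negative Q ⇒ heat flows inward; heat gain = 24200 W.)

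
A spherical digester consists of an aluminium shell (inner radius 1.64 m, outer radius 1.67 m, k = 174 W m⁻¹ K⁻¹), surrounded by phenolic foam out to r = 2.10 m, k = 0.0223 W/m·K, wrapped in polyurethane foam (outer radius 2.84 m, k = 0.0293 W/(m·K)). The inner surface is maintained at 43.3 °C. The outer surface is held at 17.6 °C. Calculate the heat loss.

Series thermal resistances, inner to outer:
  R_aluminium = (1/1.64 − 1/1.67)/(4πk) = 0.01095/(4π·174) = 5.010×10^-6 K/W
  R_phenolic foam = (1/1.67 − 1/2.10)/(4πk) = 0.1226/(4π·0.0223) = 0.4375 K/W
  R_polyurethane foam = (1/2.10 − 1/2.84)/(4πk) = 0.1241/(4π·0.0293) = 0.3370 K/W
ΣR = 5.010×10^-6 + 0.4375 + 0.3370 = 0.7745 K/W
Q = ΔT/ΣR = (43.3 °C − 17.6 °C)/0.7745 = 33.2 W

Q = 33.2 W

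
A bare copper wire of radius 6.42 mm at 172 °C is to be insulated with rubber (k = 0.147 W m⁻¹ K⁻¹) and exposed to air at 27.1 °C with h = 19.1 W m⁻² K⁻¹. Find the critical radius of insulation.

For a cylinder, r_cr = k_ins/h = 0.147/19.1 = 0.00770 m = 0.770 cm

r_cr = 0.770 cm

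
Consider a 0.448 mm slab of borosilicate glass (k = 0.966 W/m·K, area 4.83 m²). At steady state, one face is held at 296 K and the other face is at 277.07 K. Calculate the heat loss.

Q = 1.97×10^5 W

Q = kA·ΔT/L = 0.966 × 4.83 × |296 K − 277.07 K| / 4.48×10^-4 = 1.97×10^5 W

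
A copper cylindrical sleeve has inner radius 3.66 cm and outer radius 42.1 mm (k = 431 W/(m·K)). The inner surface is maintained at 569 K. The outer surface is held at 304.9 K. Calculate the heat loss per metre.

Q' = 2πk·ΔT/ln(r₂/r₁) = 2π × 431 × 264.1 / ln(0.0421/0.0366) = 5.11×10^6 W/m

Q' = 5.11×10^6 W/m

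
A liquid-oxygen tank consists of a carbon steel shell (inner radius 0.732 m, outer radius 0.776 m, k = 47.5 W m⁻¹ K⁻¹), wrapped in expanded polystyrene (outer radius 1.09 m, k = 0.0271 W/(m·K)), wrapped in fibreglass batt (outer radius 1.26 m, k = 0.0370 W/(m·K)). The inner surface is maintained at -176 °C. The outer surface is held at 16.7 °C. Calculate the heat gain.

Series thermal resistances, inner to outer:
  R_carbon steel = (1/0.732 − 1/0.776)/(4πk) = 0.07746/(4π·47.5) = 1.298×10^-4 K/W
  R_expanded polystyrene = (1/0.776 − 1/1.09)/(4πk) = 0.3712/(4π·0.0271) = 1.090 K/W
  R_fibreglass batt = (1/1.09 − 1/1.26)/(4πk) = 0.1238/(4π·0.0370) = 0.2662 K/W
ΣR = 1.298×10^-4 + 1.090 + 0.2662 = 1.356 K/W
Q = ΔT/ΣR = (-176 °C − 16.7 °C)/1.356 = -142 W
(Negative Q ⇒ heat flows inward; heat gain = 142 W.)

Q = 142 W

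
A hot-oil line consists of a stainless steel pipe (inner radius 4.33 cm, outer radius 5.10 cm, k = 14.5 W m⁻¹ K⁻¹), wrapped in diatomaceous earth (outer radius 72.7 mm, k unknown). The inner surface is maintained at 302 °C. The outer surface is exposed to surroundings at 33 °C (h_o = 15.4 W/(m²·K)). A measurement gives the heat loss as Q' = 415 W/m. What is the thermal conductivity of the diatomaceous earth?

k = 0.112 W/m·K

ΣR = ΔT/Q' = |302 − 33|/415 = 0.6482 m·K/W
Known resistances:
  R'_stainless steel = ln(0.0510/0.0433)/(2πk) = 0.1637/(2π·14.5) = 0.001797 m·K/W
  R'_conv,out = 1/(2πr h) = 1/(2π·0.0727·15.4) = 0.1422 m·K/W
R_diatomaceous earth = ΣR − ΣR_known = 0.6482 − 0.1440 = 0.5042 m·K/W
ln(r₂/r₁)/(2πk) = 0.5042 ⇒ k = 0.3545/(2π·0.5042) = 0.112 W/m·K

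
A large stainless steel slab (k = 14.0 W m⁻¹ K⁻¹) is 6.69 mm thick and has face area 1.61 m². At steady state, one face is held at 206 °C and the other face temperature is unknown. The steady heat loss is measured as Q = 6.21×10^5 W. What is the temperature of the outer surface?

Series resistances:
  R_stainless steel = L/(kA) = 0.00669/(14.0·1.61) = 2.968×10^-4 K/W
ΣR = 2.968×10^-4 K/W
ΔT = Q·ΣR = 6.21×10^5 × 2.968×10^-4 = 184.3 K
Heat flows outward, so T_out = T_in − ΔT = 206 − 184.3 = 21.7 °C

T_out = 21.7 °C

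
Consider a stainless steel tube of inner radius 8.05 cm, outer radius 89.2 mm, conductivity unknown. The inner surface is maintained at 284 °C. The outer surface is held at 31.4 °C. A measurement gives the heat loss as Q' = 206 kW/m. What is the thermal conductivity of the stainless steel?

ΣR = ΔT/Q' = |284 − 31.4|/2.06×10^5 = 0.001226 m·K/W
ln(r₂/r₁)/(2πk) = 0.001226 ⇒ k = 0.1026/(2π·0.001226) = 13.3 W/m·K

k = 13.3 W/m·K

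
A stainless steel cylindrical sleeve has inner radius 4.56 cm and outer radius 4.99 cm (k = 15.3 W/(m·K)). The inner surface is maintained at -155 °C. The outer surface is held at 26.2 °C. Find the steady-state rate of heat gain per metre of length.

Q' = 2πk·ΔT/ln(r₂/r₁) = 2π × 15.3 × 181.2 / ln(0.0499/0.0456) = 1.93×10^5 W/m

Q' = 1.93×10^5 W/m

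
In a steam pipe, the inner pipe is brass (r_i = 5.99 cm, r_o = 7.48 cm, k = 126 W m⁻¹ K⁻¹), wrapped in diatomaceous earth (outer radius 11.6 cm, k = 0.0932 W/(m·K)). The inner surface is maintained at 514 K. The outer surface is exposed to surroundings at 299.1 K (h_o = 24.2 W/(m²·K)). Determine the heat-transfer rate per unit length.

Treat each layer as a resistance in series:
  R'_brass = ln(0.0748/0.0599)/(2πk) = 0.2221/(2π·126) = 2.806×10^-4 m·K/W
  R'_diatomaceous earth = ln(0.116/0.0748)/(2πk) = 0.4388/(2π·0.0932) = 0.7493 m·K/W
  R'_conv,out = 1/(2πr h) = 1/(2π·0.116·24.2) = 0.05670 m·K/W
ΣR = 2.806×10^-4 + 0.7493 + 0.05670 = 0.8063 m·K/W
Q' = ΔT/ΣR = (514 K − 299.1 K)/0.8063 = 267 W/m

Q' = 267 W/m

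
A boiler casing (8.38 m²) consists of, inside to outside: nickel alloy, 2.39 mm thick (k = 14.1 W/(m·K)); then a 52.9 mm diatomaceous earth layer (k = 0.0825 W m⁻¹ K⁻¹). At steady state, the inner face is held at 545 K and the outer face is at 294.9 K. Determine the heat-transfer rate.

Series thermal resistances, inner to outer:
  R_nickel alloy = L/(kA) = 0.00239/(14.1·8.38) = 2.023×10^-5 K/W
  R_diatomaceous earth = L/(kA) = 0.0529/(0.0825·8.38) = 0.07652 K/W
ΣR = 2.023×10^-5 + 0.07652 = 0.07654 K/W
Q = ΔT/ΣR = (545 K − 294.9 K)/0.07654 = 3270 W

Q = 3270 W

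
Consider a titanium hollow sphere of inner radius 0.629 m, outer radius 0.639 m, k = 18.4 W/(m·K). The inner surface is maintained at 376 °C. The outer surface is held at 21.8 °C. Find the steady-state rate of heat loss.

Q = 4πk·ΔT/(1/r₁ − 1/r₂) = 4π × 18.4 × 354.2 / (1/0.629 − 1/0.639) = 3.29×10^6 W

Q = 3290 kW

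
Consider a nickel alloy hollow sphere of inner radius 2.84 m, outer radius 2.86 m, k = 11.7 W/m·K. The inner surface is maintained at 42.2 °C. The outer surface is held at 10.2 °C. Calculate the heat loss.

Q = 4πk·ΔT/(1/r₁ − 1/r₂) = 4π × 11.7 × 32 / (1/2.84 − 1/2.86) = 1.91×10^6 W

Q = 1910 kW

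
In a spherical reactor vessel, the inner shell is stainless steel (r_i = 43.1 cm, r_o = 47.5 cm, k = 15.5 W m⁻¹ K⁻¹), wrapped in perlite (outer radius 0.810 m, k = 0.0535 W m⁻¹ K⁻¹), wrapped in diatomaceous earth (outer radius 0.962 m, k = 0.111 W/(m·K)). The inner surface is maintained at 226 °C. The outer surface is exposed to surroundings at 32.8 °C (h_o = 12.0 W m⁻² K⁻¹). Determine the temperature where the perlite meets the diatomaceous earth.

Series thermal resistances, inner to outer:
  R_stainless steel = (1/0.431 − 1/0.475)/(4πk) = 0.2149/(4π·15.5) = 0.001103 K/W
  R_perlite = (1/0.475 − 1/0.810)/(4πk) = 0.8707/(4π·0.0535) = 1.295 K/W
  R_diatomaceous earth = (1/0.810 − 1/0.962)/(4πk) = 0.1951/(4π·0.111) = 0.1398 K/W
  R_conv,out = 1/(4πr²h) = 1/(4π·0.962²·12.0) = 0.007166 K/W
ΣR = 0.001103 + 1.295 + 0.1398 + 0.007166 = 1.443 K/W
Q = ΔT/ΣR = (226 °C − 32.8 °C)/1.443 = 133.9 W
From the inner boundary to the perlite/diatomaceous earth interface, ΣR_partial = 1.296 K/W.
T_interface = T_in − Q·ΣR_partial = 226 °C − (133.9)(1.296) = 52.5 °C

T = 52.5 °C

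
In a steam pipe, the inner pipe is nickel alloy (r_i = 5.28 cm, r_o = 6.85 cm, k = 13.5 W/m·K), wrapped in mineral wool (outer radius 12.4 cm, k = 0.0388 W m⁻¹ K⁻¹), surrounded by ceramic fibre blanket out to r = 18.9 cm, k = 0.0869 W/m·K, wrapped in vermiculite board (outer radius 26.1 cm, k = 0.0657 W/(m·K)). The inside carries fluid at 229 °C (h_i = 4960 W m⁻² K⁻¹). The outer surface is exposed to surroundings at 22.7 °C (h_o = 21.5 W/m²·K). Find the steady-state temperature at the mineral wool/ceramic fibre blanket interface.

T = 104 °C

Treat each layer as a resistance in series:
  R'_conv,in = 1/(2πr h) = 1/(2π·0.0528·4960) = 6.077×10^-4 m·K/W
  R'_nickel alloy = ln(0.0685/0.0528)/(2πk) = 0.2603/(2π·13.5) = 0.003069 m·K/W
  R'_mineral wool = ln(0.124/0.0685)/(2πk) = 0.5934/(2π·0.0388) = 2.434 m·K/W
  R'_ceramic fibre blanket = ln(0.189/0.124)/(2πk) = 0.4215/(2π·0.0869) = 0.7719 m·K/W
  R'_vermiculite board = ln(0.261/0.189)/(2πk) = 0.3228/(2π·0.0657) = 0.7819 m·K/W
  R'_conv,out = 1/(2πr h) = 1/(2π·0.261·21.5) = 0.02836 m·K/W
ΣR = 6.077×10^-4 + 0.003069 + 2.434 + 0.7719 + 0.7819 + 0.02836 = 4.020 m·K/W
Q' = ΔT/ΣR = (229 °C − 22.7 °C)/4.020 = 51.32 W/m
From the inner boundary to the mineral wool/ceramic fibre blanket interface, ΣR_partial = 2.438 m·K/W.
T_interface = T_in − Q'·ΣR_partial = 229 °C − (51.32)(2.438) = 104 °C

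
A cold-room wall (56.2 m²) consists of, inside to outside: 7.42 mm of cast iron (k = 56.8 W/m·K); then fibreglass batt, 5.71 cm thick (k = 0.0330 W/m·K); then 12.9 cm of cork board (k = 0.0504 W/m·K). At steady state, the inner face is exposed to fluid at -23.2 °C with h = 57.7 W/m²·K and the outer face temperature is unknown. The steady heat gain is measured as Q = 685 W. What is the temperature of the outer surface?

Sum the resistances:
  R_conv,in = 1/(hA) = 1/(57.7·56.2) = 3.084×10^-4 K/W
  R_cast iron = L/(kA) = 0.00742/(56.8·56.2) = 2.324×10^-6 K/W
  R_fibreglass batt = L/(kA) = 0.0571/(0.0330·56.2) = 0.03079 K/W
  R_cork board = L/(kA) = 0.129/(0.0504·56.2) = 0.04554 K/W
ΣR = 0.07664 K/W
ΔT = Q·ΣR = 685 × 0.07664 = 52.50 K
Heat flows inward, so T_out = T_in + ΔT = -23.2 + 52.50 = 29.3 °C

T_out = 29.3 °C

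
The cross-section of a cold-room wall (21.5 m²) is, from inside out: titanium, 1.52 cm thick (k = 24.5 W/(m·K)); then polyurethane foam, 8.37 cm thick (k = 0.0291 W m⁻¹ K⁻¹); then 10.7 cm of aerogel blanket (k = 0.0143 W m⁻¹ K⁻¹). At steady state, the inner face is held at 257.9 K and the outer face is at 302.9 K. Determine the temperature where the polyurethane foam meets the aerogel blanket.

Treat each layer as a resistance in series:
  R_titanium = L/(kA) = 0.0152/(24.5·21.5) = 2.886×10^-5 K/W
  R_polyurethane foam = L/(kA) = 0.0837/(0.0291·21.5) = 0.1338 K/W
  R_aerogel blanket = L/(kA) = 0.107/(0.0143·21.5) = 0.3480 K/W
ΣR = 2.886×10^-5 + 0.1338 + 0.3480 = 0.4818 K/W
Q = ΔT/ΣR = (257.9 K − 302.9 K)/0.4818 = -93.40 W
From the inner boundary to the polyurethane foam/aerogel blanket interface, ΣR_partial = 0.1338 K/W.
T_interface = T_in − Q·ΣR_partial = 257.9 K − (-93.40)(0.1338) = 270.40 K

T = 270.40 K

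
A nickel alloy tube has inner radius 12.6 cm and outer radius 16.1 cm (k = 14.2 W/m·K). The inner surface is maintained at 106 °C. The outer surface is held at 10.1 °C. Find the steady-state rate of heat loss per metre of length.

Q' = 2πk·ΔT/ln(r₂/r₁) = 2π × 14.2 × 95.9 / ln(0.161/0.126) = 34900 W/m

Q' = 34900 W/m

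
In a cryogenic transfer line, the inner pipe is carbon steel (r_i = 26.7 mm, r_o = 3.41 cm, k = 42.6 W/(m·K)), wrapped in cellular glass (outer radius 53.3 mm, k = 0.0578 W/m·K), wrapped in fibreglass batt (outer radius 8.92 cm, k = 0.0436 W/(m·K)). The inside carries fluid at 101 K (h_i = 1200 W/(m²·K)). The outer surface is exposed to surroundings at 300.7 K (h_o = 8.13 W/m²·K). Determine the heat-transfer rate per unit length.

Series thermal resistances, inner to outer:
  R'_conv,in = 1/(2πr h) = 1/(2π·0.0267·1200) = 0.004967 m·K/W
  R'_carbon steel = ln(0.0341/0.0267)/(2πk) = 0.2446/(2π·42.6) = 9.140×10^-4 m·K/W
  R'_cellular glass = ln(0.0533/0.0341)/(2πk) = 0.4466/(2π·0.0578) = 1.230 m·K/W
  R'_fibreglass batt = ln(0.0892/0.0533)/(2πk) = 0.5149/(2π·0.0436) = 1.880 m·K/W
  R'_conv,out = 1/(2πr h) = 1/(2π·0.0892·8.13) = 0.2195 m·K/W
ΣR = 0.004967 + 9.140×10^-4 + 1.230 + 1.880 + 0.2195 = 3.335 m·K/W
Q' = ΔT/ΣR = (101 K − 300.7 K)/3.335 = -59.9 W/m
(Negative Q' ⇒ heat flows inward; heat gain = 59.9 W/m.)

Q' = 59.9 W/m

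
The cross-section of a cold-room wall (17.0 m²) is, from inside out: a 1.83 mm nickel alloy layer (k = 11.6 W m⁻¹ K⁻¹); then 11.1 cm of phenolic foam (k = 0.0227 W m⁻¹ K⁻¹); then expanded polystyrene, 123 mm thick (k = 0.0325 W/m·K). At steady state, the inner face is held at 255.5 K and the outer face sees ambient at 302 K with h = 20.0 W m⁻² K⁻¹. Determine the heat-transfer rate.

Series thermal resistances, inner to outer:
  R_nickel alloy = L/(kA) = 0.00183/(11.6·17.0) = 9.280×10^-6 K/W
  R_phenolic foam = L/(kA) = 0.111/(0.0227·17.0) = 0.2876 K/W
  R_expanded polystyrene = L/(kA) = 0.123/(0.0325·17.0) = 0.2226 K/W
  R_conv,out = 1/(hA) = 1/(20.0·17.0) = 0.002941 K/W
ΣR = 9.280×10^-6 + 0.2876 + 0.2226 + 0.002941 = 0.5132 K/W
Q = ΔT/ΣR = (255.5 K − 302 K)/0.5132 = -90.6 W
(Negative Q ⇒ heat flows inward; heat gain = 90.6 W.)

Q = 90.6 W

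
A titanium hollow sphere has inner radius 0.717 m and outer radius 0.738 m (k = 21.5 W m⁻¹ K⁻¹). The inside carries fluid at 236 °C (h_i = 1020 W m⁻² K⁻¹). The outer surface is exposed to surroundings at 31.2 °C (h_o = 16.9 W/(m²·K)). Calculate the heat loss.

Q = 22900 W

Resistance network (inner→outer):
  R_conv,in = 1/(4πr²h) = 1/(4π·0.717²·1020) = 1.518×10^-4 K/W
  R_titanium = (1/0.717 − 1/0.738)/(4πk) = 0.03969/(4π·21.5) = 1.469×10^-4 K/W
  R_conv,out = 1/(4πr²h) = 1/(4π·0.738²·16.9) = 0.008646 K/W
ΣR = 1.518×10^-4 + 1.469×10^-4 + 0.008646 = 0.008945 K/W
Q = ΔT/ΣR = (236 °C − 31.2 °C)/0.008945 = 22900 W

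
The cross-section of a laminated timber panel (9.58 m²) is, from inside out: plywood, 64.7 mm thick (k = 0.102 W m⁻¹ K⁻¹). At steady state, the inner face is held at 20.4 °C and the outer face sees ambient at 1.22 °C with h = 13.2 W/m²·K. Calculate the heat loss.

Resistance network (inner→outer):
  R_plywood = L/(kA) = 0.0647/(0.102·9.58) = 0.06621 K/W
  R_conv,out = 1/(hA) = 1/(13.2·9.58) = 0.007908 K/W
ΣR = 0.06621 + 0.007908 = 0.07412 K/W
Q = ΔT/ΣR = (20.4 °C − 1.22 °C)/0.07412 = 259 W

Q = 259 W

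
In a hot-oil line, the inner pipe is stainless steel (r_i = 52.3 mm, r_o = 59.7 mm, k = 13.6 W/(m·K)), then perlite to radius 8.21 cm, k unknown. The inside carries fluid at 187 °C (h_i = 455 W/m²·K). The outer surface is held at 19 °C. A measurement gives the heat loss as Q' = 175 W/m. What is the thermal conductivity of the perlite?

k = 0.0533 W/m·K

ΣR = ΔT/Q' = |187 − 19|/175 = 0.9600 m·K/W
Known resistances:
  R'_conv,in = 1/(2πr h) = 1/(2π·0.0523·455) = 0.006688 m·K/W
  R'_stainless steel = ln(0.0597/0.0523)/(2πk) = 0.1323/(2π·13.6) = 0.001549 m·K/W
R_perlite = ΣR − ΣR_known = 0.9600 − 0.008237 = 0.9518 m·K/W
ln(r₂/r₁)/(2πk) = 0.9518 ⇒ k = 0.3186/(2π·0.9518) = 0.0533 W/m·K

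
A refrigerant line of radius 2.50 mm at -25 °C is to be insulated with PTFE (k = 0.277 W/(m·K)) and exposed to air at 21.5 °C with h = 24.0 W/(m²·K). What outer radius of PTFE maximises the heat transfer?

For a cylinder, r_cr = k_ins/h = 0.277/24.0 = 0.0115 m = 1.15 cm

r_cr = 1.15 cm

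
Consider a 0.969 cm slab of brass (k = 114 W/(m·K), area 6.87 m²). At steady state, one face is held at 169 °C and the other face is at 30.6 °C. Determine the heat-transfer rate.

Q = kA·ΔT/L = 114 × 6.87 × |169 °C − 30.6 °C| / 0.00969 = 1.12×10^7 W

Q = 1.12×10^7 W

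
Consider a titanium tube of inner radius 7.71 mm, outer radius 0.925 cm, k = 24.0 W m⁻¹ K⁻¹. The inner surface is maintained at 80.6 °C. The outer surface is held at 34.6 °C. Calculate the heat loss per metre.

Q' = 38100 W/m

Q' = 2πk·ΔT/ln(r₂/r₁) = 2π × 24.0 × 46 / ln(0.00925/0.00771) = 38100 W/m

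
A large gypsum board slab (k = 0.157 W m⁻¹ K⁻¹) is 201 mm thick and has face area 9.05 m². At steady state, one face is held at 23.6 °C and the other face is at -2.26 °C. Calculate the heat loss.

Q = 183 W

Q = kA·ΔT/L = 0.157 × 9.05 × |23.6 °C − -2.26 °C| / 0.201 = 183 W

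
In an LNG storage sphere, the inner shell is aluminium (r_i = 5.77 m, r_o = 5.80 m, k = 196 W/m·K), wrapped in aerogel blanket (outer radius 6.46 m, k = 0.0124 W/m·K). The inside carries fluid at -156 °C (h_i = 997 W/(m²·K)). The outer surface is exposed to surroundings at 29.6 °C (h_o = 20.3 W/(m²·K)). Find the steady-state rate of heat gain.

Treat each layer as a resistance in series:
  R_conv,in = 1/(4πr²h) = 1/(4π·5.77²·997) = 2.397×10^-6 K/W
  R_aluminium = (1/5.77 − 1/5.80)/(4πk) = 8.964×10^-4/(4π·196) = 3.640×10^-7 K/W
  R_aerogel blanket = (1/5.80 − 1/6.46)/(4πk) = 0.01762/(4π·0.0124) = 0.1130 K/W
  R_conv,out = 1/(4πr²h) = 1/(4π·6.46²·20.3) = 9.394×10^-5 K/W
ΣR = 2.397×10^-6 + 3.640×10^-7 + 0.1130 + 9.394×10^-5 = 0.1131 K/W
Q = ΔT/ΣR = (-156 °C − 29.6 °C)/0.1131 = -1640 W
(Negative Q ⇒ heat flows inward; heat gain = 1640 W.)

Q = 1640 W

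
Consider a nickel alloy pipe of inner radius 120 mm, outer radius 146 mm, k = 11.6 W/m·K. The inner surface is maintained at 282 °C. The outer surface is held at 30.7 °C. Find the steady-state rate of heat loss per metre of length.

Q' = 2πk·ΔT/ln(r₂/r₁) = 2π × 11.6 × 251.3 / ln(0.146/0.120) = 93400 W/m

Q' = 93.4 kW/m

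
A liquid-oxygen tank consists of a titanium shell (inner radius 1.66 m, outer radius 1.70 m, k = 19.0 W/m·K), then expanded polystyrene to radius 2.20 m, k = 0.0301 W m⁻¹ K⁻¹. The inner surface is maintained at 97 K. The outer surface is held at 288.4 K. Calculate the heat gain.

Q = 541 W

Resistance network (inner→outer):
  R_titanium = (1/1.66 − 1/1.70)/(4πk) = 0.01417/(4π·19.0) = 5.937×10^-5 K/W
  R_expanded polystyrene = (1/1.70 − 1/2.20)/(4πk) = 0.1337/(4π·0.0301) = 0.3534 K/W
ΣR = 5.937×10^-5 + 0.3534 = 0.3535 K/W
Q = ΔT/ΣR = (97 K − 288.4 K)/0.3535 = -541 W
(Negative Q ⇒ heat flows inward; heat gain = 541 W.)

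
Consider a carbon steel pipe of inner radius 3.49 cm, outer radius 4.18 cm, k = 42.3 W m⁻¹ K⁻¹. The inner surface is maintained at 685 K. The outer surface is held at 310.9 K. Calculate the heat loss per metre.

Q' = 2πk·ΔT/ln(r₂/r₁) = 2π × 42.3 × 374.1 / ln(0.0418/0.0349) = 5.51×10^5 W/m

Q' = 551 kW/m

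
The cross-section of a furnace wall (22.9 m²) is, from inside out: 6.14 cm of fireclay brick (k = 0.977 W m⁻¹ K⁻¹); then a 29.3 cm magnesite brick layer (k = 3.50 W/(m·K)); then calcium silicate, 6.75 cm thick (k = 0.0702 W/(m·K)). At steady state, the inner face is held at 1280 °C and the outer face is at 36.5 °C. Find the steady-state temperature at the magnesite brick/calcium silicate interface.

Series thermal resistances, inner to outer:
  R_fireclay brick = L/(kA) = 0.0614/(0.977·22.9) = 0.002744 K/W
  R_magnesite brick = L/(kA) = 0.293/(3.50·22.9) = 0.003656 K/W
  R_calcium silicate = L/(kA) = 0.0675/(0.0702·22.9) = 0.04199 K/W
ΣR = 0.002744 + 0.003656 + 0.04199 = 0.04839 K/W
Q = ΔT/ΣR = (1280 °C − 36.5 °C)/0.04839 = 25700 W
From the inner boundary to the magnesite brick/calcium silicate interface, ΣR_partial = 0.006400 K/W.
T_interface = T_in − Q·ΣR_partial = 1280 °C − (25700)(0.006400) = 1116 °C

T = 1116 °C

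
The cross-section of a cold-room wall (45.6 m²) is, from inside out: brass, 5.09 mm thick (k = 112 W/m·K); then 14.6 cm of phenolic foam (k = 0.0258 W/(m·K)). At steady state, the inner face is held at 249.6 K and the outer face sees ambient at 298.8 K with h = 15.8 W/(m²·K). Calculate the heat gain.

Q = 392 W

Series thermal resistances, inner to outer:
  R_brass = L/(kA) = 0.00509/(112·45.6) = 9.966×10^-7 K/W
  R_phenolic foam = L/(kA) = 0.146/(0.0258·45.6) = 0.1241 K/W
  R_conv,out = 1/(hA) = 1/(15.8·45.6) = 0.001388 K/W
ΣR = 9.966×10^-7 + 0.1241 + 0.001388 = 0.1255 K/W
Q = ΔT/ΣR = (249.6 K − 298.8 K)/0.1255 = -392 W
(Negative Q ⇒ heat flows inward; heat gain = 392 W.)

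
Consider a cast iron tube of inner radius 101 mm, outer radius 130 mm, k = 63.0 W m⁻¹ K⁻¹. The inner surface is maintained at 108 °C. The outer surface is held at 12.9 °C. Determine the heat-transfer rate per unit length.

Q' = 149 kW/m

Q' = 2πk·ΔT/ln(r₂/r₁) = 2π × 63.0 × 95.1 / ln(0.130/0.101) = 1.49×10^5 W/m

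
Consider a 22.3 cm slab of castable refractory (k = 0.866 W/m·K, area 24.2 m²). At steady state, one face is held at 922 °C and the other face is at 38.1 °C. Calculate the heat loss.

Q = kA·ΔT/L = 0.866 × 24.2 × |922 °C − 38.1 °C| / 0.223 = 83100 W

Q = 83100 W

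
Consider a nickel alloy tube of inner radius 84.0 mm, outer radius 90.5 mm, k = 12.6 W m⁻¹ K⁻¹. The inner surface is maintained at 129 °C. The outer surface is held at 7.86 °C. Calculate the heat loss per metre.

Q' = 1.29×10^5 W/m

Q' = 2πk·ΔT/ln(r₂/r₁) = 2π × 12.6 × 121.14 / ln(0.0905/0.0840) = 1.29×10^5 W/m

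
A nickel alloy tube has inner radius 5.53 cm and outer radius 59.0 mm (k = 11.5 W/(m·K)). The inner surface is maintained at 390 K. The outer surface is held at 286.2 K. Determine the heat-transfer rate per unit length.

Q' = 2πk·ΔT/ln(r₂/r₁) = 2π × 11.5 × 103.8 / ln(0.0590/0.0553) = 1.16×10^5 W/m

Q' = 1.16×10^5 W/m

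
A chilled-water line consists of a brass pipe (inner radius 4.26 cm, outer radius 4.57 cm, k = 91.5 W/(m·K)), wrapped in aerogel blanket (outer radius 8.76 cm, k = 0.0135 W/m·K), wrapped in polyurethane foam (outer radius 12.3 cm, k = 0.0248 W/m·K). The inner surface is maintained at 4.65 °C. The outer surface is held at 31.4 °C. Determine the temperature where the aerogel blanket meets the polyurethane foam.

T = 25.5 °C

Resistance network (inner→outer):
  R'_brass = ln(0.0457/0.0426)/(2πk) = 0.07024/(2π·91.5) = 1.222×10^-4 m·K/W
  R'_aerogel blanket = ln(0.0876/0.0457)/(2πk) = 0.6507/(2π·0.0135) = 7.671 m·K/W
  R'_polyurethane foam = ln(0.123/0.0876)/(2πk) = 0.3394/(2π·0.0248) = 2.178 m·K/W
ΣR = 1.222×10^-4 + 7.671 + 2.178 = 9.849 m·K/W
Q' = ΔT/ΣR = (4.65 °C − 31.4 °C)/9.849 = -2.716 W/m
From the inner boundary to the aerogel blanket/polyurethane foam interface, ΣR_partial = 7.671 m·K/W.
T_interface = T_in − Q'·ΣR_partial = 4.65 °C − (-2.716)(7.671) = 25.5 °C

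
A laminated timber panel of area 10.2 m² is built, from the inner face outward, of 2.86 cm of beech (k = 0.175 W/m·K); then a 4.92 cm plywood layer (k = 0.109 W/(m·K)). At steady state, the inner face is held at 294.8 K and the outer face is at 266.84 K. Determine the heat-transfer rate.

Q = 464 W

Series thermal resistances, inner to outer:
  R_beech = L/(kA) = 0.0286/(0.175·10.2) = 0.01602 K/W
  R_plywood = L/(kA) = 0.0492/(0.109·10.2) = 0.04425 K/W
ΣR = 0.01602 + 0.04425 = 0.06027 K/W
Q = ΔT/ΣR = (294.8 K − 266.84 K)/0.06027 = 464 W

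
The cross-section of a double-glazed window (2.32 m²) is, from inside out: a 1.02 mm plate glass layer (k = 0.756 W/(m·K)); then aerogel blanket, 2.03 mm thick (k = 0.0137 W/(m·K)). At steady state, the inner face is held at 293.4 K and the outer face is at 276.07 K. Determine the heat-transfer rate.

Series thermal resistances, inner to outer:
  R_plate glass = L/(kA) = 0.00102/(0.756·2.32) = 5.816×10^-4 K/W
  R_aerogel blanket = L/(kA) = 0.00203/(0.0137·2.32) = 0.06387 K/W
ΣR = 5.816×10^-4 + 0.06387 = 0.06445 K/W
Q = ΔT/ΣR = (293.4 K − 276.07 K)/0.06445 = 269 W

Q = 269 W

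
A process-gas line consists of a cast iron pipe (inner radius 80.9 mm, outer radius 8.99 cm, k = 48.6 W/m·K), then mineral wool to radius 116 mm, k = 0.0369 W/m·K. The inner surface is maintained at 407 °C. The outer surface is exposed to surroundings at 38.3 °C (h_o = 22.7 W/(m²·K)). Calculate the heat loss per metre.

Resistance network (inner→outer):
  R'_cast iron = ln(0.0899/0.0809)/(2πk) = 0.1055/(2π·48.6) = 3.454×10^-4 m·K/W
  R'_mineral wool = ln(0.116/0.0899)/(2πk) = 0.2549/(2π·0.0369) = 1.099 m·K/W
  R'_conv,out = 1/(2πr h) = 1/(2π·0.116·22.7) = 0.06044 m·K/W
ΣR = 3.454×10^-4 + 1.099 + 0.06044 = 1.160 m·K/W
Q' = ΔT/ΣR = (407 °C − 38.3 °C)/1.160 = 318 W/m

Q' = 318 W/m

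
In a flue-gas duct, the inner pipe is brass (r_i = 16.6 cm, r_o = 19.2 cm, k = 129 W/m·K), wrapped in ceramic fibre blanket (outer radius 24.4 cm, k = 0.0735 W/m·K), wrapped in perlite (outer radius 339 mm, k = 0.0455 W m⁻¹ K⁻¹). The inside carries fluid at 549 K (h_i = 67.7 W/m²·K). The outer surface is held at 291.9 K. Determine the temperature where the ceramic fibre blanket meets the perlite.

Treat each layer as a resistance in series:
  R'_conv,in = 1/(2πr h) = 1/(2π·0.166·67.7) = 0.01416 m·K/W
  R'_brass = ln(0.192/0.166)/(2πk) = 0.1455/(2π·129) = 1.795×10^-4 m·K/W
  R'_ceramic fibre blanket = ln(0.244/0.192)/(2πk) = 0.2397/(2π·0.0735) = 0.5190 m·K/W
  R'_perlite = ln(0.339/0.244)/(2πk) = 0.3288/(2π·0.0455) = 1.150 m·K/W
ΣR = 0.01416 + 1.795×10^-4 + 0.5190 + 1.150 = 1.683 m·K/W
Q' = ΔT/ΣR = (549 K − 291.9 K)/1.683 = 152.8 W/m
From the inner boundary to the ceramic fibre blanket/perlite interface, ΣR_partial = 0.5333 m·K/W.
T_interface = T_in − Q'·ΣR_partial = 549 K − (152.8)(0.5333) = 468 K

T = 468 K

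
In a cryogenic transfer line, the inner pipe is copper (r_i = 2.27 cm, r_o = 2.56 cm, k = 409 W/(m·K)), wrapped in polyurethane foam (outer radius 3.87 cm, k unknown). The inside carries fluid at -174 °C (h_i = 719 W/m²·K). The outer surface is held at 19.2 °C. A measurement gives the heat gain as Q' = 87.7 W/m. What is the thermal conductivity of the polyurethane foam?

ΣR = ΔT/Q' = |-174 − 19.2|/87.7 = 2.203 m·K/W
Known resistances:
  R'_conv,in = 1/(2πr h) = 1/(2π·0.0227·719) = 0.009751 m·K/W
  R'_copper = ln(0.0256/0.0227)/(2πk) = 0.1202/(2π·409) = 4.678×10^-5 m·K/W
R_polyurethane foam = ΣR − ΣR_known = 2.203 − 0.009798 = 2.193 m·K/W
ln(r₂/r₁)/(2πk) = 2.193 ⇒ k = 0.4132/(2π·2.193) = 0.0300 W/m·K

k = 0.0300 W/m·K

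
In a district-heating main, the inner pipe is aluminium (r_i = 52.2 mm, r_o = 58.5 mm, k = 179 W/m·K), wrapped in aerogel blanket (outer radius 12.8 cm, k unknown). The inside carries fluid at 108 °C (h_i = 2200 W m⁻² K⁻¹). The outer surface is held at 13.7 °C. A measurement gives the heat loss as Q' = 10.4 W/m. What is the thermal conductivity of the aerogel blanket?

k = 0.0137 W/m·K

ΣR = ΔT/Q' = |108 − 13.7|/10.4 = 9.067 m·K/W
Known resistances:
  R'_conv,in = 1/(2πr h) = 1/(2π·0.0522·2200) = 0.001386 m·K/W
  R'_aluminium = ln(0.0585/0.0522)/(2πk) = 0.1139/(2π·179) = 1.013×10^-4 m·K/W
R_aerogel blanket = ΣR − ΣR_known = 9.067 − 0.001487 = 9.066 m·K/W
ln(r₂/r₁)/(2πk) = 9.066 ⇒ k = 0.7830/(2π·9.066) = 0.0137 W/m·K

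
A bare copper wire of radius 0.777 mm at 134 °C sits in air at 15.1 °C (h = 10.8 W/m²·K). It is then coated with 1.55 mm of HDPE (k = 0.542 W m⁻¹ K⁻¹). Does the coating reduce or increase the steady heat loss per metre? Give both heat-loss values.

increases: 6.27 → 17.9 W/m

Critical radius for a cylinder: r_cr = k/h = 0.0502 m = 5.02 cm.
Outer radius after coating: r₂ = 7.77×10^-4 + 0.00155 = 0.002327 m.
Since r₁ < r_cr and r₂ ≤ r_cr, the coating moves toward the maximum at r_cr — heat loss rises.
Bare: R = 1/(2πr₁h) = 18.97 m·K/W; Q = 118.9/18.97 = 6.27 W/m.
Coated: R = R_cond + R_conv = 6.655 m·K/W; Q = 118.9/6.655 = 17.9 W/m.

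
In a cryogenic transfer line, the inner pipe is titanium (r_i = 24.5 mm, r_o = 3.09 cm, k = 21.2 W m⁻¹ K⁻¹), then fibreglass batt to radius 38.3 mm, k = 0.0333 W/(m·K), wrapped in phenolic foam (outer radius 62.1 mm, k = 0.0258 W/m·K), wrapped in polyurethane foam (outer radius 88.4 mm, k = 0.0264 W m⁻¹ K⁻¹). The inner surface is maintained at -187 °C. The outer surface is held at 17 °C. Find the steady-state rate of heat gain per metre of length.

Treat each layer as a resistance in series:
  R'_titanium = ln(0.0309/0.0245)/(2πk) = 0.2321/(2π·21.2) = 0.001742 m·K/W
  R'_fibreglass batt = ln(0.0383/0.0309)/(2πk) = 0.2147/(2π·0.0333) = 1.026 m·K/W
  R'_phenolic foam = ln(0.0621/0.0383)/(2πk) = 0.4833/(2π·0.0258) = 2.981 m·K/W
  R'_polyurethane foam = ln(0.0884/0.0621)/(2πk) = 0.3531/(2π·0.0264) = 2.129 m·K/W
ΣR = 0.001742 + 1.026 + 2.981 + 2.129 = 6.138 m·K/W
Q' = ΔT/ΣR = (-187 °C − 17 °C)/6.138 = -33.2 W/m
(Negative Q' ⇒ heat flows inward; heat gain = 33.2 W/m.)

Q' = 33.2 W/m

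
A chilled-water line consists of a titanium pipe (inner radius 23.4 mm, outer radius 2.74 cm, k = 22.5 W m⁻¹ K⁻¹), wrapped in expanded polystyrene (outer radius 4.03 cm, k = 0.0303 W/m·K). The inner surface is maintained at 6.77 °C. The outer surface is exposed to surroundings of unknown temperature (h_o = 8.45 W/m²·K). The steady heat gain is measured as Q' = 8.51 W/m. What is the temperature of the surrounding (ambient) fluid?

Series resistances:
  R'_titanium = ln(0.0274/0.0234)/(2πk) = 0.1578/(2π·22.5) = 0.001116 m·K/W
  R'_expanded polystyrene = ln(0.0403/0.0274)/(2πk) = 0.3858/(2π·0.0303) = 2.027 m·K/W
  R'_conv,out = 1/(2πr h) = 1/(2π·0.0403·8.45) = 0.4674 m·K/W
ΣR = 2.495 m·K/W
ΔT = Q'·ΣR = 8.51 × 2.495 = 21.23 K
Heat flows inward, so T_out = T_in + ΔT = 6.77 + 21.23 = 28.0 °C

T_out = 28.0 °C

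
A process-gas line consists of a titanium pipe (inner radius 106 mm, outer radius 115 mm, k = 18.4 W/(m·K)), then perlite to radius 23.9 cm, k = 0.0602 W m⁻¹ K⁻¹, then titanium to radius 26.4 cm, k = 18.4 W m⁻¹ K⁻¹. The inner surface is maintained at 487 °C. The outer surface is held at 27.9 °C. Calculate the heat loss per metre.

Q' = 237 W/m

Treat each layer as a resistance in series:
  R'_titanium = ln(0.115/0.106)/(2πk) = 0.08149/(2π·18.4) = 7.049×10^-4 m·K/W
  R'_perlite = ln(0.239/0.115)/(2πk) = 0.7315/(2π·0.0602) = 1.934 m·K/W
  R'_titanium = ln(0.264/0.239)/(2πk) = 0.09949/(2π·18.4) = 8.605×10^-4 m·K/W
ΣR = 7.049×10^-4 + 1.934 + 8.605×10^-4 = 1.936 m·K/W
Q' = ΔT/ΣR = (487 °C − 27.9 °C)/1.936 = 237 W/m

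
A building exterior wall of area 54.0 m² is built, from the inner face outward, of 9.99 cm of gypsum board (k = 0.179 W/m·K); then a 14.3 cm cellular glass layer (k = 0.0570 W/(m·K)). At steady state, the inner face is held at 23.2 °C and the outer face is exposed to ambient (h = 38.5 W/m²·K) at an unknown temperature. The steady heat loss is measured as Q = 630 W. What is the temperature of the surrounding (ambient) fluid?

T_out = -12.9 °C

Sum the resistances:
  R_gypsum board = L/(kA) = 0.0999/(0.179·54.0) = 0.01034 K/W
  R_cellular glass = L/(kA) = 0.143/(0.0570·54.0) = 0.04646 K/W
  R_conv,out = 1/(hA) = 1/(38.5·54.0) = 4.810×10^-4 K/W
ΣR = 0.05727 K/W
ΔT = Q·ΣR = 630 × 0.05727 = 36.08 K
Heat flows outward, so T_out = T_in − ΔT = 23.2 − 36.08 = -12.9 °C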